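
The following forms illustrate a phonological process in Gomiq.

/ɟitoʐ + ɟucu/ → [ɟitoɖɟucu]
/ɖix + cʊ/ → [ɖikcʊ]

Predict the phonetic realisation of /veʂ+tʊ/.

[veʈtʊ]

The data show regressive manner assimilation: /ʐ/ → [ɖ] before /ɟ/; /x/ → [k] before /c/. In each pair only manner changes, matching the following consonant, while place and voice stay constant.
The rule targets /ʂ/ (voiceless retroflex fricative), which sits before the trigger /t/ (stop).
A voiceless retroflex stop is [ʈ], so the surface segment is [ʈ].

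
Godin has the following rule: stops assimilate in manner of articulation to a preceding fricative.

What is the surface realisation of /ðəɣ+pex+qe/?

[ðəɣɸexχe]

/p/ is a voiceless bilabial stop. The preceding trigger /ɣ/ is a fricative, so /p/ must become a fricative as well.
The voiceless bilabial fricative is [ɸ], so /p/ → [ɸ].
At the second juncture, /q/ likewise becomes [χ] adjacent to /x/.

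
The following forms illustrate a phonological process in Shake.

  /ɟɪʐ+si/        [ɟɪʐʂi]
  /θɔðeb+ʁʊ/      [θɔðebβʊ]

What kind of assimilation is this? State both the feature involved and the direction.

Underlying /s/ is realised as [ʂ] next to /ʐ/; /ʐ/ itself does not change.
The change alveolar → retroflex matches the place of the preceding /ʐ/, identifying this as place assimilation.
Manner and voice are unchanged, so the assimilation is partial, not total.
The same holds elsewhere in the data: /ʁ/ → [β] after /b/ (uvular → bilabial, matching bilabial) — only place changes, and always toward the preceding segment.
The trigger is the preceding segment, so the direction is progressive (perseverative).

progressive place assimilation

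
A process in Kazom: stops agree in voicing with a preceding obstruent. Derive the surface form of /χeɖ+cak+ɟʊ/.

[χeɖɟakcʊ]

The rule targets /c/ (voiceless palatal stop), which sits after the trigger /ɖ/ (voiced).
Changing only its voicing to voiced gives [ɟ] — the voiced palatal stop.
At the second juncture, /ɟ/ likewise becomes [c] adjacent to /k/.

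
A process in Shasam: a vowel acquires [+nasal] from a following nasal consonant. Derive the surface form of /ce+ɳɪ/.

The vowel /e/ is adjacent to the following nasal /ɳ/, so it acquires [+nasal] and surfaces as [ẽ].

[cẽɳɪ]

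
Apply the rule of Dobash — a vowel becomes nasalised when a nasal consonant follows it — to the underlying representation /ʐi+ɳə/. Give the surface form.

The vowel /i/ is adjacent to the following nasal /ɳ/, so it acquires [+nasal] and surfaces as [ĩ].

[ʐĩɳə]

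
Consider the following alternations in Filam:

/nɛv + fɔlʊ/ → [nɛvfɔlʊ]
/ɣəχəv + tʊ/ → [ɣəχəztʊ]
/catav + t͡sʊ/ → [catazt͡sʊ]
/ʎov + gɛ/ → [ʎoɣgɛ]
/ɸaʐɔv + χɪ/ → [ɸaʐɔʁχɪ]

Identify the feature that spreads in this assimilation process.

The segment that alternates is /v/, which surfaces as [z] when adjacent to /t/.
The change labiodental → alveolar matches the place of the following /t/, identifying this as place assimilation.
The same holds elsewhere in the data: /v/ → [z] before /t͡s/ (labiodental → alveolar, matching alveolar); /v/ → [ɣ] before /g/ (labiodental → velar, matching velar); /v/ → [ʁ] before /χ/ (labiodental → uvular, matching uvular) — only place changes, and always toward the following segment.
Nothing changes in [nɛvfɔlʊ]: there the adjacent consonants already agree in place (/v/ and /f/ are both labiodental), so this form is consistent with the same rule.

place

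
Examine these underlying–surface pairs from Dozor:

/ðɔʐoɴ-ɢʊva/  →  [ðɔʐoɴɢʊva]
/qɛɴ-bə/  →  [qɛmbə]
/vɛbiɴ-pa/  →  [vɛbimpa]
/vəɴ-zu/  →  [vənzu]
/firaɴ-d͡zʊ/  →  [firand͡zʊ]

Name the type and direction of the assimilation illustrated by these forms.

regressive place assimilation

Comparing underlying and surface forms, /ɴ/ → [m] is the alternation; the neighbouring /b/ is constant.
The change uvular → bilabial matches the place of the following /b/, identifying this as place assimilation.
Manner and voice are unchanged, so the assimilation is partial, not total.
Checking the remaining alternations: /ɴ/ → [m] before /p/ (uvular → bilabial, matching bilabial); /ɴ/ → [n] before /z/ (uvular → alveolar, matching alveolar); /ɴ/ → [n] before /d͡z/ (uvular → alveolar, matching alveolar) — only place changes, and always toward the following segment.
Nothing changes in [ðɔʐoɴɢʊva]: there the adjacent consonants already agree in place (/ɴ/ and /ɢ/ are both uvular), so this form is consistent with the same rule.
The trigger is the following segment, so the direction is regressive (anticipatory).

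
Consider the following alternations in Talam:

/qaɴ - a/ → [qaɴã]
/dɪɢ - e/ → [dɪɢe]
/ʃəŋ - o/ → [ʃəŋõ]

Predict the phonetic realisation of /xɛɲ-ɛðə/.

[xɛɲɛ̃ðə]

The data show progressive nasality assimilation (vowel nasalisation): /a/ → [ã] after /ɴ/; /o/ → [õ] after /ŋ/ — a vowel is nasalised by an immediately preceding nasal consonant.
No change occurs in [dɪɢe] because the vowel at the boundary is adjacent to an oral consonant, not a nasal (/e/ next to /ɢ/).
The vowel /ɛ/ is adjacent to the preceding nasal /ɲ/, so it acquires [+nasal] and surfaces as [ɛ̃].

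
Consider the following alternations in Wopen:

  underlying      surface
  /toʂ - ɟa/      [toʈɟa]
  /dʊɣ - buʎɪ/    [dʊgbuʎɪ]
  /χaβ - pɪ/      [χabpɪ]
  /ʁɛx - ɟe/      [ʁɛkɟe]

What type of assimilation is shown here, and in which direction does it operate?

regressive manner assimilation

Comparing underlying and surface forms, /ʂ/ → [ʈ] is the alternation; the neighbouring /ɟ/ is constant.
/ʂ/ is a fricative while /ɟ/ is a stop; the output [ʈ] is a stop, matching the trigger — so the feature that spreads is manner.
Place and voice are unchanged, so the assimilation is partial, not total.
The other alternating forms pattern the same way: /ɣ/ → [g] before /b/ (fricative → stop, matching a stop); /β/ → [b] before /p/ (fricative → stop, matching a stop); /x/ → [k] before /ɟ/ (fricative → stop, matching a stop) — only manner changes, and always toward the following segment.
Since the segment that changes precedes the conditioning segment, the assimilation is regressive.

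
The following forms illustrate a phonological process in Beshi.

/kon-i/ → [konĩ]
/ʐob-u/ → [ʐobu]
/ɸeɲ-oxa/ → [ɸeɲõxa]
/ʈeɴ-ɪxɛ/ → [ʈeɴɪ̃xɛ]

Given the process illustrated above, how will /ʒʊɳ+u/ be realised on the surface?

The data show progressive nasality assimilation (vowel nasalisation): /i/ → [ĩ] after /n/; /o/ → [õ] after /ɲ/; /ɪ/ → [ɪ̃] after /ɴ/ — a vowel is nasalised by an immediately preceding nasal consonant.
No change occurs in [ʐobu] because the vowel at the boundary is adjacent to an oral consonant, not a nasal (/u/ next to /b/).
/u/ sits next to the nasal /ɳ/ and is therefore nasalised to [ũ].

[ʒʊɳũ]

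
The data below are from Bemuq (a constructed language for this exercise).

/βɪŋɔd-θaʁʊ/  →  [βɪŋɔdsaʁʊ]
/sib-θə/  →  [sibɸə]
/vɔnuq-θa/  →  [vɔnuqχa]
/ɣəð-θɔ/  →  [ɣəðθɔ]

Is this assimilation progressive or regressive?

Underlying /θ/ is realised as [s] next to /d/; /d/ itself does not change.
/θ/ is dental while /d/ is alveolar; the output [s] is alveolar, matching the trigger — so the feature that spreads is place.
Checking the remaining alternations: /θ/ → [ɸ] after /b/ (dental → bilabial, matching bilabial); /θ/ → [χ] after /q/ (dental → uvular, matching uvular) — only place changes, and always toward the preceding segment.
Nothing changes in [ɣəðθɔ]: there the adjacent consonants already agree in place (/θ/ and /ð/ are both dental), so this form is consistent with the same rule.
The trigger is the preceding segment, so the direction is progressive (perseverative).

progressive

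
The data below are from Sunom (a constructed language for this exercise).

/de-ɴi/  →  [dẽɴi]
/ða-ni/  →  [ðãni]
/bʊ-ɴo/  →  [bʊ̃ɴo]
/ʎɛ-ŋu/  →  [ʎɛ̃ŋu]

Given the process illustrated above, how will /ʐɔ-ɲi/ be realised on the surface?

[ʐɔ̃ɲi]

The data show regressive nasality assimilation (vowel nasalisation): /e/ → [ẽ] before /ɴ/; /a/ → [ã] before /n/; /ʊ/ → [ʊ̃] before /ɴ/; /ɛ/ → [ɛ̃] before /ŋ/ — a vowel is nasalised by an immediately following nasal consonant.
/ɔ/ sits next to the nasal /ɲ/ and is therefore nasalised to [ɔ̃].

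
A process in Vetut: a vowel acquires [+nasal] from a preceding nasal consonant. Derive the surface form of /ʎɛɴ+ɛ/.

The vowel /ɛ/ is adjacent to the preceding nasal /ɴ/, so it acquires [+nasal] and surfaces as [ɛ̃].

[ʎɛɴɛ̃]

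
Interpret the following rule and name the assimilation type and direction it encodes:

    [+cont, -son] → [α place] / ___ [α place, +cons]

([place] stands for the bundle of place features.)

The shared variable α links the value of the place features (abbreviated [place]) on the target to the same value on the neighbouring segment, so place is the feature that assimilates.
Since the environment is written after the underscore, the trigger follows the target; the direction is regressive.

regressive place assimilation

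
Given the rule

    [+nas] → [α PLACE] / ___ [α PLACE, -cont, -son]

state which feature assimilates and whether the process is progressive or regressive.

regressive place assimilation

The shared variable α links the value of the place features (abbreviated [PLACE]) on the target to the same value on the neighbouring segment, so place is the feature that assimilates.
The conditioning segment sits to the right of the focus bar, meaning the trigger follows the segment that changes — regressive assimilation.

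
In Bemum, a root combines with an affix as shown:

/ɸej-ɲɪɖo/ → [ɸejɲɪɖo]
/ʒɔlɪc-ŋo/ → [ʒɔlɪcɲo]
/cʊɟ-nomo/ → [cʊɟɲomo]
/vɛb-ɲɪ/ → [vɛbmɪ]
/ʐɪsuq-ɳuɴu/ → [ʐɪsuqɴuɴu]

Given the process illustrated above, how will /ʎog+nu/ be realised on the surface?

The data show progressive place assimilation: /ŋ/ → [ɲ] after /c/; /n/ → [ɲ] after /ɟ/; /ɲ/ → [m] after /b/; /ɳ/ → [ɴ] after /q/. In each pair only place changes, matching the preceding consonant, while manner and voice stay constant.
Nothing changes in [ɸejɲɪɖo]: there the adjacent consonants already agree in place (/ɲ/ and /j/ are both palatal), so this form is consistent with the same rule.
The rule targets /n/ (voiced alveolar nasal), which sits after the trigger /g/ (velar).
A voiced velar nasal is [ŋ], so the surface segment is [ŋ].

[ʎogŋu]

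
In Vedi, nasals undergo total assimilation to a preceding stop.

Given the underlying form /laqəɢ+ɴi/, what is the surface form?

[laqəɢɢi]

/ɴ/ is the segment targeted by the rule; it sits immediately after /ɢ/, so it assimilates completely and surfaces as [ɢ].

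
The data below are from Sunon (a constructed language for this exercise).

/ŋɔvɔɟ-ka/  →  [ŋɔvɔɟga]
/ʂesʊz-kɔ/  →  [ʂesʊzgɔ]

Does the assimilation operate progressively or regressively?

progressive

The segment that alternates is /k/, which surfaces as [g] when adjacent to /ɟ/.
The change voiceless → voiced matches the voicing of the preceding /ɟ/, identifying this as voicing assimilation.
The other alternating form patterns the same way: /k/ → [g] after /z/ (voiceless → voiced, matching voiced) — only voicing changes, and always toward the preceding segment.
The trigger is the preceding segment, so the direction is progressive (perseverative).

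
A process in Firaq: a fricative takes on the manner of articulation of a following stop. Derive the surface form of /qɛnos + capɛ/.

[qɛnotcapɛ]

The rule targets /s/ (voiceless alveolar fricative), which sits before the trigger /c/ (stop).
The voiceless alveolar stop is [t], so /s/ → [t].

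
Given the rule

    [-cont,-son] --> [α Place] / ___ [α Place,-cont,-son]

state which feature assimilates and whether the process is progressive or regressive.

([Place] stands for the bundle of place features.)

regressive place assimilation

The rule copies the place features (abbreviated [Place]) from the environment onto the target, so the assimilating feature is place.
Since the environment is written after the underscore, the trigger follows the target; the direction is regressive.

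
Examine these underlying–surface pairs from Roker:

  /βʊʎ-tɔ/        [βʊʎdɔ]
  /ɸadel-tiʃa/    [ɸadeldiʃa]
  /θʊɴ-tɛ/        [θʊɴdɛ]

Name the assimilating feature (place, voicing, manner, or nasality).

voicing

Comparing underlying and surface forms, /t/ → [d] is the alternation; the neighbouring /ʎ/ is constant.
The change voiceless → voiced matches the voicing of the preceding /ʎ/, identifying this as voicing assimilation.
The same holds elsewhere in the data: /t/ → [d] after /l/ (voiceless → voiced, matching voiced); /t/ → [d] after /ɴ/ (voiceless → voiced, matching voiced) — only voicing changes, and always toward the preceding segment.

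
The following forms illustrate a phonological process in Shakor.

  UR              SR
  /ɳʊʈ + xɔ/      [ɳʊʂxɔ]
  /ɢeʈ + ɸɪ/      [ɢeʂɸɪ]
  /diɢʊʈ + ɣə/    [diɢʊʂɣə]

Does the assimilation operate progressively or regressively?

Underlying /ʈ/ is realised as [ʂ] next to /x/; /x/ itself does not change.
The change stop → fricative matches the manner of the following /x/, identifying this as manner assimilation.
The same holds elsewhere in the data: /ʈ/ → [ʂ] before /ɸ/ (stop → fricative, matching a fricative); /ʈ/ → [ʂ] before /ɣ/ (stop → fricative, matching a fricative) — only manner changes, and always toward the following segment.
The trigger is the following segment, so the direction is regressive (anticipatory).

regressive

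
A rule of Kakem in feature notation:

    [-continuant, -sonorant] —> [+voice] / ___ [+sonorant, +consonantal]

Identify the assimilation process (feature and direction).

regressive voicing assimilation

The structural change is [+voice], and the conditioning segment [+sonorant, +consonantal] (a sonorant consonant) is itself voiced, so the target comes to share the voicing of its neighbour — voicing assimilation.
Since the environment is written after the underscore, the trigger follows the target; the direction is regressive.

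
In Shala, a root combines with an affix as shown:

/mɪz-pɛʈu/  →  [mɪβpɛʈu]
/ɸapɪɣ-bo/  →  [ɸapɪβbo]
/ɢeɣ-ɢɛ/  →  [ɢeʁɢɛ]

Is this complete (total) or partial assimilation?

partial assimilation

The segment that alternates is /z/, which surfaces as [β] when adjacent to /p/.
/z/ is alveolar while /p/ is bilabial; the output [β] is bilabial, matching the trigger — so the feature that spreads is place.
Manner and voice are unchanged, so the assimilation is partial, not total.
The same holds elsewhere in the data: /ɣ/ → [β] before /b/ (velar → bilabial, matching bilabial); /ɣ/ → [ʁ] before /ɢ/ (velar → uvular, matching uvular) — only place changes, and always toward the following segment.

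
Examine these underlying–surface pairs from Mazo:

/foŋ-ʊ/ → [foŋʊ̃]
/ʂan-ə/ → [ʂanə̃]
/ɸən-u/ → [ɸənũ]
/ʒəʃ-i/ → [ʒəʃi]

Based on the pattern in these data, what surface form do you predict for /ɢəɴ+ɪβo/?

The data show progressive nasality assimilation (vowel nasalisation): /ʊ/ → [ʊ̃] after /ŋ/; /ə/ → [ə̃] after /n/; /u/ → [ũ] after /n/ — a vowel is nasalised by an immediately preceding nasal consonant.
No change occurs in [ʒəʃi] because the vowel at the boundary is adjacent to an oral consonant, not a nasal (/i/ next to /ʃ/).
The vowel /ɪ/ is adjacent to the preceding nasal /ɴ/, so it acquires [+nasal] and surfaces as [ɪ̃].

[ɢəɴɪ̃βo]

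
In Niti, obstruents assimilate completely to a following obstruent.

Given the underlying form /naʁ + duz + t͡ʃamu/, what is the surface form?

/ʁ/ is the segment targeted by the rule; it sits immediately before /d/, so it assimilates completely and surfaces as [d].
At the second juncture, /z/ likewise becomes [t͡ʃ] adjacent to /t͡ʃ/.

[naddut͡ʃt͡ʃamu]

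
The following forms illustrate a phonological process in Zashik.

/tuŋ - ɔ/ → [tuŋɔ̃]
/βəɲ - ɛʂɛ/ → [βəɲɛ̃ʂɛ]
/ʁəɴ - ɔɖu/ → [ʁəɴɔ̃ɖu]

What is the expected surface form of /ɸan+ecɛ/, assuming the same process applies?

The data show progressive nasality assimilation (vowel nasalisation): /ɔ/ → [ɔ̃] after /ŋ/; /ɛ/ → [ɛ̃] after /ɲ/; /ɔ/ → [ɔ̃] after /ɴ/ — a vowel is nasalised by an immediately preceding nasal consonant.
The vowel /e/ is adjacent to the preceding nasal /n/, so it acquires [+nasal] and surfaces as [ẽ].

[ɸanẽcɛ]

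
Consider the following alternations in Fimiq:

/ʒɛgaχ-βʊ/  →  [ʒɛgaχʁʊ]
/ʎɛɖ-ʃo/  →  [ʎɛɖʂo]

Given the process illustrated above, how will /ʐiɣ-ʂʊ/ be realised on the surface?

[ʐiɣxʊ]

The data show progressive place assimilation: /β/ → [ʁ] after /χ/; /ʃ/ → [ʂ] after /ɖ/. In each pair only place changes, matching the preceding consonant, while manner and voice stay constant.
/ʂ/ is a voiceless retroflex fricative. The preceding trigger /ɣ/ is velar, so /ʂ/ must become velar as well.
A voiceless velar fricative is [x], so the surface segment is [x].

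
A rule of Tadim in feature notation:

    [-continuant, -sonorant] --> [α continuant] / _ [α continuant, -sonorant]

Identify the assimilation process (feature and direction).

The shared variable α links the value of [continuant] on the target to that of the neighbouring obstruent. [continuant] distinguishes stops from fricatives — a manner-of-articulation feature — so this is manner assimilation.
The conditioning segment sits to the right of the focus bar, meaning the trigger follows the segment that changes — regressive assimilation.

regressive manner assimilation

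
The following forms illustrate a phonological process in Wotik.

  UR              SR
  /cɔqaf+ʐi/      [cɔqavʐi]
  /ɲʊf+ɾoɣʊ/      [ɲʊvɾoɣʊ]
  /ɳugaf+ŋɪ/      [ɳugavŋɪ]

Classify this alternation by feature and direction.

Underlying /f/ is realised as [v] next to /ʐ/; /ʐ/ itself does not change.
The change voiceless → voiced matches the voicing of the following /ʐ/, identifying this as voicing assimilation.
Place and manner are unchanged, so the assimilation is partial, not total.
The same holds elsewhere in the data: /f/ → [v] before /ɾ/ (voiceless → voiced, matching voiced); /f/ → [v] before /ŋ/ (voiceless → voiced, matching voiced) — only voicing changes, and always toward the following segment.
The trigger is the following segment, so the direction is regressive (anticipatory).

regressive voicing assimilation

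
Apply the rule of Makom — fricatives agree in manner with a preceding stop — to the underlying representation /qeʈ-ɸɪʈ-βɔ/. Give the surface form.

[qeʈpɪʈbɔ]

/ɸ/ is a voiceless bilabial fricative. The preceding trigger /ʈ/ is a stop, so /ɸ/ must become a stop as well.
Changing only its manner to stop gives [p] — the voiceless bilabial stop.
At the second juncture, /β/ likewise becomes [b] adjacent to /ʈ/.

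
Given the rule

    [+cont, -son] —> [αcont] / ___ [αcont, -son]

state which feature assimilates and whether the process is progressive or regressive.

regressive manner assimilation

The shared variable α links the value of [cont] on the target to that of the neighbouring obstruent. [cont] distinguishes stops from fricatives — a manner-of-articulation feature — so this is manner assimilation.
The conditioning segment sits to the right of the focus bar, meaning the trigger follows the segment that changes — regressive assimilation.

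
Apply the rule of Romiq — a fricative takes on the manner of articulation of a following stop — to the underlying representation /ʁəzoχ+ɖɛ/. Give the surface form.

[ʁəzoqɖɛ]

The rule targets /χ/ (voiceless uvular fricative), which sits before the trigger /ɖ/ (stop).
Changing only its manner to stop gives [q] — the voiceless uvular stop.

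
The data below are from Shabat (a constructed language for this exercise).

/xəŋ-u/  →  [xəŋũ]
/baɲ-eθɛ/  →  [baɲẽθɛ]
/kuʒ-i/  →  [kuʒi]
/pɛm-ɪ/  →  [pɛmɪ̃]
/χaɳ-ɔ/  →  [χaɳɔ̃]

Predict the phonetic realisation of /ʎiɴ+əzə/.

The data show progressive nasality assimilation (vowel nasalisation): /u/ → [ũ] after /ŋ/; /e/ → [ẽ] after /ɲ/; /ɪ/ → [ɪ̃] after /m/; /ɔ/ → [ɔ̃] after /ɳ/ — a vowel is nasalised by an immediately preceding nasal consonant.
No change occurs in [kuʒi] because the vowel at the boundary is adjacent to an oral consonant, not a nasal (/i/ next to /ʒ/).
/ə/ sits next to the nasal /ɴ/ and is therefore nasalised to [ə̃].

[ʎiɴə̃zə]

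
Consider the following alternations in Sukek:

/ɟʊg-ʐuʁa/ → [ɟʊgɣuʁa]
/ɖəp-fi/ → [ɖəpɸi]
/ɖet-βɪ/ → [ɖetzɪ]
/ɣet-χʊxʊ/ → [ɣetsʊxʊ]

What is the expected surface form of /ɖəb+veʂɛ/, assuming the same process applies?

[ɖəbβeʂɛ]

The data show progressive place assimilation: /ʐ/ → [ɣ] after /g/; /f/ → [ɸ] after /p/; /β/ → [z] after /t/; /χ/ → [s] after /t/. In each pair only place changes, matching the preceding consonant, while manner and voice stay constant.
The rule targets /v/ (voiced labiodental fricative), which sits after the trigger /b/ (bilabial).
Changing only its place to bilabial gives [β] — the voiced bilabial fricative.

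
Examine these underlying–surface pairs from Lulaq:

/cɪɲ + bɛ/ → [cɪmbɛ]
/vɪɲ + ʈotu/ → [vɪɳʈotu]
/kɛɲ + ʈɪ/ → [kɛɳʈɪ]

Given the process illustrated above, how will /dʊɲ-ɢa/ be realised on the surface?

The data show regressive place assimilation: /ɲ/ → [m] before /b/; /ɲ/ → [ɳ] before /ʈ/. In each pair only place changes, matching the following consonant, while manner and voice stay constant.
The rule targets /ɲ/ (voiced palatal nasal), which sits before the trigger /ɢ/ (uvular).
The voiced uvular nasal is [ɴ], so /ɲ/ → [ɴ].

[dʊɴɢa]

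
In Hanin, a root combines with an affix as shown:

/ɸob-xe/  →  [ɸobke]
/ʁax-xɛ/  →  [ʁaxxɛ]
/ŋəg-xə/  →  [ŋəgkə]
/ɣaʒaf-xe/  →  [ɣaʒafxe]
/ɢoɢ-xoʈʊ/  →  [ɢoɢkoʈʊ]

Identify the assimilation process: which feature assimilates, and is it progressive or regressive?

The segment that alternates is /x/, which surfaces as [k] when adjacent to /b/.
The change fricative → stop matches the manner of the preceding /b/, identifying this as manner assimilation.
Place and voice are unchanged, so the assimilation is partial, not total.
The same holds elsewhere in the data: /x/ → [k] after /g/ (fricative → stop, matching a stop); /x/ → [k] after /ɢ/ (fricative → stop, matching a stop) — only manner changes, and always toward the preceding segment.
No alternation appears in [ʁaxxɛ], [ɣaʒafxe]: there the adjacent consonants already agree in manner (/x/ and /x/ are both fricatives; /x/ and /f/ are both fricatives), so these forms are consistent with the same rule.
Since the segment that changes follows the conditioning segment, the assimilation is progressive.

progressive manner assimilation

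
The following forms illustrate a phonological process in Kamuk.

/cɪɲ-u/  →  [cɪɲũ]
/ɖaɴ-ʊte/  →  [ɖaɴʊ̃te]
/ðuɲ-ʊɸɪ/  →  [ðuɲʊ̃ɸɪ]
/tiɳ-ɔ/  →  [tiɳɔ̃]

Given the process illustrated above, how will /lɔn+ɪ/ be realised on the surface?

The data show progressive nasality assimilation (vowel nasalisation): /u/ → [ũ] after /ɲ/; /ʊ/ → [ʊ̃] after /ɴ/; /ʊ/ → [ʊ̃] after /ɲ/; /ɔ/ → [ɔ̃] after /ɳ/ — a vowel is nasalised by an immediately preceding nasal consonant.
/ɪ/ sits next to the nasal /n/ and is therefore nasalised to [ɪ̃].

[lɔnɪ̃]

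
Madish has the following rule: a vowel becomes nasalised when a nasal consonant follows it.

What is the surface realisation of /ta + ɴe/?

/a/ sits next to the nasal /ɴ/ and is therefore nasalised to [ã].

[tãɴe]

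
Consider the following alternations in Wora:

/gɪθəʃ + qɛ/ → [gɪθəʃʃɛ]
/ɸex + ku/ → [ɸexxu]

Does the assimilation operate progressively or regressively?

The segment that alternates is /q/, which surfaces as [ʃ] when adjacent to /ʃ/.
The output [ʃ] is identical to the trigger /ʃ/ — every feature (place, manner, voicing) has been copied — so this is total assimilation.
The other form behaves the same way: /k/ → [x] after /x/ — in each case the output is a copy of the preceding consonant.
Since the segment that changes follows the conditioning segment, the assimilation is progressive.

progressive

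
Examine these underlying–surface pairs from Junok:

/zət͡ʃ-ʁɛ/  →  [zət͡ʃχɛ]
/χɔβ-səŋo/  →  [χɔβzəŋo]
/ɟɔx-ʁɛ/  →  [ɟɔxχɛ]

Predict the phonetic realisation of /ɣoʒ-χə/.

[ɣoʒʁə]

The data show progressive voicing assimilation: /ʁ/ → [χ] after /t͡ʃ/; /s/ → [z] after /β/; /ʁ/ → [χ] after /x/. In each pair only voicing changes, matching the preceding consonant, while place and manner stay constant.
/χ/ is a voiceless uvular fricative. The preceding trigger /ʒ/ is voiced, so /χ/ must become voiced as well.
A voiced uvular fricative is [ʁ], so the surface segment is [ʁ].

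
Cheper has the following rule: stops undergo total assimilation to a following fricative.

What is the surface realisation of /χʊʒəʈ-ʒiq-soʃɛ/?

/ʈ/ is the segment targeted by the rule; it sits immediately before /ʒ/, so it assimilates completely and surfaces as [ʒ].
The same rule applies at the second boundary: /q/ → [s] next to /s/.

[χʊʒəʒʒissoʃɛ]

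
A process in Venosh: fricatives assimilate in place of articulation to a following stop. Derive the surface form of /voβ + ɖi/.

The rule targets /β/ (voiced bilabial fricative), which sits before the trigger /ɖ/ (retroflex).
A voiced retroflex fricative is [ʐ], so the surface segment is [ʐ].

[voʐɖi]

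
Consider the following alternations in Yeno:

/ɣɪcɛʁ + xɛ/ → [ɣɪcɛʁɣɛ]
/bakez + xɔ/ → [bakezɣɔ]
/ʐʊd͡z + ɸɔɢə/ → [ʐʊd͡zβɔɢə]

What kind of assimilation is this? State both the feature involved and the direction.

progressive voicing assimilation

Underlying /x/ is realised as [ɣ] next to /ʁ/; /ʁ/ itself does not change.
The change voiceless → voiced matches the voicing of the preceding /ʁ/, identifying this as voicing assimilation.
Place and manner are unchanged, so the assimilation is partial, not total.
The other alternating forms pattern the same way: /x/ → [ɣ] after /z/ (voiceless → voiced, matching voiced); /ɸ/ → [β] after /d͡z/ (voiceless → voiced, matching voiced) — only voicing changes, and always toward the preceding segment.
Since the segment that changes follows the conditioning segment, the assimilation is progressive.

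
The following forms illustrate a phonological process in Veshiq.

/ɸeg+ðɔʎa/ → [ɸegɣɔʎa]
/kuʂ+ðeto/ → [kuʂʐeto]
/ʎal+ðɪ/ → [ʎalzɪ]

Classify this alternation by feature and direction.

The segment that alternates is /ð/, which surfaces as [ɣ] when adjacent to /g/.
The change dental → velar matches the place of the preceding /g/, identifying this as place assimilation.
Manner and voice are unchanged, so the assimilation is partial, not total.
The other alternating forms pattern the same way: /ð/ → [ʐ] after /ʂ/ (dental → retroflex, matching retroflex); /ð/ → [z] after /l/ (dental → alveolar, matching alveolar) — only place changes, and always toward the preceding segment.
The trigger is the preceding segment, so the direction is progressive (perseverative).

progressive place assimilation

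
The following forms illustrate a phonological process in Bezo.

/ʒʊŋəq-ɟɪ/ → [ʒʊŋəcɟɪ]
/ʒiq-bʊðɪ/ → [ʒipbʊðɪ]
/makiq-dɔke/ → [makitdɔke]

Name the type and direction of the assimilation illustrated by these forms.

The segment that alternates is /q/, which surfaces as [c] when adjacent to /ɟ/.
/q/ is uvular while /ɟ/ is palatal; the output [c] is palatal, matching the trigger — so the feature that spreads is place.
Manner and voice are unchanged, so the assimilation is partial, not total.
The same holds elsewhere in the data: /q/ → [p] before /b/ (uvular → bilabial, matching bilabial); /q/ → [t] before /d/ (uvular → alveolar, matching alveolar) — only place changes, and always toward the following segment.
Since the segment that changes precedes the conditioning segment, the assimilation is regressive.

regressive place assimilation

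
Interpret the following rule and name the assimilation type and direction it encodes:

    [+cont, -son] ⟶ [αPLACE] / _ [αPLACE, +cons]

The rule copies the place features (abbreviated [PLACE]) from the environment onto the target, so the assimilating feature is place.
Since the environment is written after the underscore, the trigger follows the target; the direction is regressive.

regressive place assimilation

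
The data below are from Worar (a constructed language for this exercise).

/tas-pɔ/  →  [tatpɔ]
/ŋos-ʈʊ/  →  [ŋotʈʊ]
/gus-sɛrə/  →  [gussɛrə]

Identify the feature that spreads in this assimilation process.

Comparing underlying and surface forms, /s/ → [t] is the alternation; the neighbouring /p/ is constant.
/s/ is a fricative while /p/ is a stop; the output [t] is a stop, matching the trigger — so the feature that spreads is manner.
The other alternating form patterns the same way: /s/ → [t] before /ʈ/ (fricative → stop, matching a stop) — only manner changes, and always toward the following segment.
No alternation appears in [gussɛrə]: there the adjacent consonants already agree in manner (/s/ and /s/ are both fricatives), so this form is consistent with the same rule.

manner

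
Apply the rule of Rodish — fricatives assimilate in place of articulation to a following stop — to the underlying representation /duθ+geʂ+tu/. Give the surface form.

/θ/ is a voiceless dental fricative. The following trigger /g/ is velar, so /θ/ must become velar as well.
The voiceless velar fricative is [x], so /θ/ → [x].
At the second juncture, /ʂ/ likewise becomes [s] adjacent to /t/.

[duxgestu]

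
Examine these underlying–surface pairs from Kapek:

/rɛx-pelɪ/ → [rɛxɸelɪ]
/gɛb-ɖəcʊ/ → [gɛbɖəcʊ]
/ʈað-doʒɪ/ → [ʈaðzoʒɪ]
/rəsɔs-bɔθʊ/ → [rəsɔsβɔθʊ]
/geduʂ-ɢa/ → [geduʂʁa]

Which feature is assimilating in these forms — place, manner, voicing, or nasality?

manner

The segment that alternates is /p/, which surfaces as [ɸ] when adjacent to /x/.
/p/ is a stop while /x/ is a fricative; the output [ɸ] is a fricative, matching the trigger — so the feature that spreads is manner.
The other alternating forms pattern the same way: /d/ → [z] after /ð/ (stop → fricative, matching a fricative); /b/ → [β] after /s/ (stop → fricative, matching a fricative); /ɢ/ → [ʁ] after /ʂ/ (stop → fricative, matching a fricative) — only manner changes, and always toward the preceding segment.
No alternation appears in [gɛbɖəcʊ]: there the adjacent consonants already agree in manner (/ɖ/ and /b/ are both stops), so this form is consistent with the same rule.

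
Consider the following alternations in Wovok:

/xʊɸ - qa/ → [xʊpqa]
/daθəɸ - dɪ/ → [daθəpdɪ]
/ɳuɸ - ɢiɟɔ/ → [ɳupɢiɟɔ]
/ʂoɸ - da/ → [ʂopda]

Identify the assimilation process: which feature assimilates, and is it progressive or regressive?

Comparing underlying and surface forms, /ɸ/ → [p] is the alternation; the neighbouring /q/ is constant.
The change fricative → stop matches the manner of the following /q/, identifying this as manner assimilation.
Place and voice are unchanged, so the assimilation is partial, not total.
Checking the remaining alternations: /ɸ/ → [p] before /d/ (fricative → stop, matching a stop); /ɸ/ → [p] before /ɢ/ (fricative → stop, matching a stop) — only manner changes, and always toward the following segment.
Since the segment that changes precedes the conditioning segment, the assimilation is regressive.

regressive manner assimilation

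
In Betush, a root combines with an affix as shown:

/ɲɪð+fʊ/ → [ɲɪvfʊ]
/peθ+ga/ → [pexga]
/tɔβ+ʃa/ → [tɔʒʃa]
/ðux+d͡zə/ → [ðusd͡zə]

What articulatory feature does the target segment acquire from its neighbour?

place

Comparing underlying and surface forms, /ð/ → [v] is the alternation; the neighbouring /f/ is constant.
The change dental → labiodental matches the place of the following /f/, identifying this as place assimilation.
The same holds elsewhere in the data: /θ/ → [x] before /g/ (dental → velar, matching velar); /β/ → [ʒ] before /ʃ/ (bilabial → postalveolar, matching postalveolar); /x/ → [s] before /d͡z/ (velar → alveolar, matching alveolar) — only place changes, and always toward the following segment.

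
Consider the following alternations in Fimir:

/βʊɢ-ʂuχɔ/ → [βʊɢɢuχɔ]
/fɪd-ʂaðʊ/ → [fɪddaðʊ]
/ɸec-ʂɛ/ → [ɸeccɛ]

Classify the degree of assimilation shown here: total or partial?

total assimilation

The segment that alternates is /ʂ/, which surfaces as [ɢ] when adjacent to /ɢ/.
The output [ɢ] is identical to the trigger /ɢ/ — every feature (place, manner, voicing) has been copied — so this is total assimilation.
The remaining alternations confirm this: /ʂ/ → [d] after /d/; /ʂ/ → [c] after /c/ — in each case the output is a copy of the preceding consonant.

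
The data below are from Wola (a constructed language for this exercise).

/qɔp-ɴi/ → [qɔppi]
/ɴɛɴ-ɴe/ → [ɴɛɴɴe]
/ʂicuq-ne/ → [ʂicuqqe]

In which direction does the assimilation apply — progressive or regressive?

Comparing underlying and surface forms, /ɴ/ → [p] is the alternation; the neighbouring /p/ is constant.
The output [p] is identical to the trigger /p/ — every feature (place, manner, voicing) has been copied — so this is total assimilation.
The other form behaves the same way: /n/ → [q] after /q/ — in each case the output is a copy of the preceding consonant.
In [ɴɛɴɴe] the two consonants at the boundary are already identical (/ɴ/ + /ɴ/), so the rule applies vacuously and nothing changes.
The trigger is the preceding segment, so the direction is progressive (perseverative).

progressive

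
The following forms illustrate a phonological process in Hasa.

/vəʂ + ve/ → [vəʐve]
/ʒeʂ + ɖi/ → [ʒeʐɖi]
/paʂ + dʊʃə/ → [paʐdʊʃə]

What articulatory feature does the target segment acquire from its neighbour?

voicing

Underlying /ʂ/ is realised as [ʐ] next to /v/; /v/ itself does not change.
/ʂ/ is voiceless while /v/ is voiced; the output [ʐ] is voiced, matching the trigger — so the feature that spreads is voicing.
The same holds elsewhere in the data: /ʂ/ → [ʐ] before /ɖ/ (voiceless → voiced, matching voiced); /ʂ/ → [ʐ] before /d/ (voiceless → voiced, matching voiced) — only voicing changes, and always toward the following segment.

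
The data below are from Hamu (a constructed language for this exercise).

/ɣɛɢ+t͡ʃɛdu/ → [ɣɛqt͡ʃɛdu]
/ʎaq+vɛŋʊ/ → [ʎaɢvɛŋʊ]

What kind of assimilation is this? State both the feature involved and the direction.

The segment that alternates is /ɢ/, which surfaces as [q] when adjacent to /t͡ʃ/.
The change voiced → voiceless matches the voicing of the following /t͡ʃ/, identifying this as voicing assimilation.
Place and manner are unchanged, so the assimilation is partial, not total.
The other alternating form patterns the same way: /q/ → [ɢ] before /v/ (voiceless → voiced, matching voiced) — only voicing changes, and always toward the following segment.
The trigger is the following segment, so the direction is regressive (anticipatory).

regressive voicing assimilation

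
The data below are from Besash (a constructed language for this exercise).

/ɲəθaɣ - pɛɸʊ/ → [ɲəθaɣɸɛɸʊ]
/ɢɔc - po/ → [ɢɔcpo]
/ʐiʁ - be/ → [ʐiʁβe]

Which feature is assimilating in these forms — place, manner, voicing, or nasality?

manner

The segment that alternates is /p/, which surfaces as [ɸ] when adjacent to /ɣ/.
The change stop → fricative matches the manner of the preceding /ɣ/, identifying this as manner assimilation.
Checking the remaining alternation: /b/ → [β] after /ʁ/ (stop → fricative, matching a fricative) — only manner changes, and always toward the preceding segment.
No alternation appears in [ɢɔcpo]: there the adjacent consonants already agree in manner (/p/ and /c/ are both stops), so this form is consistent with the same rule.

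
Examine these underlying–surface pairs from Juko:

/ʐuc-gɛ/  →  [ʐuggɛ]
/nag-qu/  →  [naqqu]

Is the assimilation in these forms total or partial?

total assimilation

Comparing underlying and surface forms, /c/ → [g] is the alternation; the neighbouring /g/ is constant.
The output [g] is identical to the trigger /g/ — every feature (place, manner, voicing) has been copied — so this is total assimilation.
The other form behaves the same way: /g/ → [q] before /q/ — in each case the output is a copy of the following consonant.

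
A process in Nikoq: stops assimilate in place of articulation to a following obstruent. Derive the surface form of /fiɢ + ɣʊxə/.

/ɢ/ is a voiced uvular stop. The following trigger /ɣ/ is velar, so /ɢ/ must become velar as well.
The voiced velar stop is [g], so /ɢ/ → [g].

[figɣʊxə]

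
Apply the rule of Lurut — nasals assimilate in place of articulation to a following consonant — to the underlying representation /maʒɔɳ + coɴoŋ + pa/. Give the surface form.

/ɳ/ is a voiced retroflex nasal. The following trigger /c/ is palatal, so /ɳ/ must become palatal as well.
The voiced palatal nasal is [ɲ], so /ɳ/ → [ɲ].
At the second juncture, /ŋ/ likewise becomes [m] adjacent to /p/.

[maʒɔɲcoɴompa]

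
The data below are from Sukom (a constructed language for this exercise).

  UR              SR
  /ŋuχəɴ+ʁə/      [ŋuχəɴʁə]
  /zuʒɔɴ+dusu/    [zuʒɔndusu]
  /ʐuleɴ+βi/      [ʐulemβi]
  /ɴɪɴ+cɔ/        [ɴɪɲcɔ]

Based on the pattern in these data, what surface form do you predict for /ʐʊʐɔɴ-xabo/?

[ʐʊʐɔŋxabo]

The data show regressive place assimilation: /ɴ/ → [n] before /d/; /ɴ/ → [m] before /β/; /ɴ/ → [ɲ] before /c/. In each pair only place changes, matching the following consonant, while manner and voice stay constant.
No alternation appears in [ŋuχəɴʁə]: there the adjacent consonants already agree in place (/ɴ/ and /ʁ/ are both uvular), so this form is consistent with the same rule.
/ɴ/ is a voiced uvular nasal. The following trigger /x/ is velar, so /ɴ/ must become velar as well.
The voiced velar nasal is [ŋ], so /ɴ/ → [ŋ].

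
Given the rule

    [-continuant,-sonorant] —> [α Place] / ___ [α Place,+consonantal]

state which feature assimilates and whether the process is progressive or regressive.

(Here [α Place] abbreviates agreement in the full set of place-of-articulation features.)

The rule copies the place features (abbreviated [Place]) from the environment onto the target, so the assimilating feature is place.
Since the environment is written after the underscore, the trigger follows the target; the direction is regressive.

regressive place assimilation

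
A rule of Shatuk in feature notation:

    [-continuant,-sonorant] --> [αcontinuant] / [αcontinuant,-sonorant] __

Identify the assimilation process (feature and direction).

The shared variable α links the value of [continuant] on the target to that of the neighbouring obstruent. [continuant] distinguishes stops from fricatives — a manner-of-articulation feature — so this is manner assimilation.
The conditioning segment sits to the left of the focus bar, meaning the trigger precedes the segment that changes — progressive assimilation.

progressive manner assimilation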